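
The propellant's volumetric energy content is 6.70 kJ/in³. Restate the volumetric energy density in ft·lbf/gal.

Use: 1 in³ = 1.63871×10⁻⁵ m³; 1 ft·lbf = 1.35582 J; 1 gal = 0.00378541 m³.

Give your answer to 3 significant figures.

6.70 kJ/in³ × 1000 J/kJ ÷ 1.63871×10⁻⁵ m³/in³ = 4.08858×10⁸ J/m³
4.08858×10⁸ J/m³ ÷ 1.35582 J/ft·lbf × 0.00378541 m³/gal = 1.14152×10⁶ ft·lbf/gal

1.14×10⁶ ft·lbf/gal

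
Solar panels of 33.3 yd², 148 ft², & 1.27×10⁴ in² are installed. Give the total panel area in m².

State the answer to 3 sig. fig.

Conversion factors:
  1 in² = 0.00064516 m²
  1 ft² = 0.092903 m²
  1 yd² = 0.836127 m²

33.3 yd² × 0.836127 = 27.843 m²
148 ft² × 0.092903 = 13.7496 m²
1.27×10⁴ in² × 0.00064516 = 8.19353 m²
Sum: 27.843 + 13.7496 + 8.19353 = 49.7861 m²

49.8 m²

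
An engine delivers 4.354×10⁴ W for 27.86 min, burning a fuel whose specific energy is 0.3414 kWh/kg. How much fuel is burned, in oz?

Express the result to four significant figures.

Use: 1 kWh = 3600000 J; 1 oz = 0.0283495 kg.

2089 oz

27.86 min → 1671.6 s
E = P × t = 43540 × 1671.6 = 7.27815×10⁷ J
0.3414 kWh/kg → 1.22904×10⁶ J/kg
m = E / e_s = 7.27815×10⁷ / 1.22904×10⁶ = 59.2182 kg
In oz: 59.2182 / 0.0283495 = 2088.86 oz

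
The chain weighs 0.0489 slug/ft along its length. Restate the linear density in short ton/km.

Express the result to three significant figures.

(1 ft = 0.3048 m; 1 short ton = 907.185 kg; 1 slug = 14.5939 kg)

0.0489 slug/ft × 14.5939 kg/slug ÷ 0.3048 m/ft = 2.34134 kg/m
2.34134 kg/m ÷ 907.185 kg/short ton × 1000 m/km = 2.58088 short ton/km

2.58 short ton/km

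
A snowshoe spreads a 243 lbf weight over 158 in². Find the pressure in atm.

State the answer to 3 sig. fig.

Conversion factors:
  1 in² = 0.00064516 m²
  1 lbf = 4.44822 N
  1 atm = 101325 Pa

243 lbf × 4.44822 = 1080.92 N
158 in² × 0.00064516 = 0.101935 m²
P = F / A = 1080.92 N / 0.101935 m² = 10604 Pa
10604 Pa ÷ (101325 Pa/atm) = 0.104653 atm

0.105 atm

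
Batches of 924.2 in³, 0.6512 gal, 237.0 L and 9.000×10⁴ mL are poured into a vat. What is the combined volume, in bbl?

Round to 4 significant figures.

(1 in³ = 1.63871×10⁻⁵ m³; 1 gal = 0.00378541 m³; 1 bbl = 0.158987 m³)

924.2 in³ × 1.63871×10⁻⁵ = 0.015145 m³
0.6512 gal × 0.00378541 = 0.00246506 m³
237.0 L × 0.001 = 0.237 m³
9.000×10⁴ mL × 10⁻⁶ = 0.09 m³
Sum: 0.015145 + 0.00246506 + 0.237 + 0.09 = 0.34461 m³
In bbl: 0.34461 / 0.158987 = 2.16754 bbl

2.168 bbl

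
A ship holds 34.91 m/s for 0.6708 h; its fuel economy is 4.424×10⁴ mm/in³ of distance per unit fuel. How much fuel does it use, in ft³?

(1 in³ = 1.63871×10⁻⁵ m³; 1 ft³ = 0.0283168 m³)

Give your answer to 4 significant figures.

0.6708 h → 2414.88 s
d = v × t = 34.91 × 2414.88 = 84303.5 m
4.424×10⁴ mm/in³ → 2.69968×10⁶ m/m³
V = d / (distance per unit fuel) = 84303.5 / 2.69968×10⁶ = 0.0312272 m³
In ft³: 0.0312272 / 0.0283168 = 1.10278 ft³

1.103 ft³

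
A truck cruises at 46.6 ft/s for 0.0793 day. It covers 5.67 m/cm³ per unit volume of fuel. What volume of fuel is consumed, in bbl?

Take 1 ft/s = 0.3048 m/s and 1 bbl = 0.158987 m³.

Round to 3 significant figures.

46.6 ft/s → 14.2037 m/s
0.0793 day → 6851.52 s
d = v × t = 14.2037 × 6851.52 = 97316.9 m
5.67 m/cm³ → 5.67×10⁶ m/m³
V = d / (distance per unit fuel) = 97316.9 / 5.67×10⁶ = 0.0171635 m³
In bbl: 0.0171635 / 0.158987 = 0.107955 bbl

0.108 bbl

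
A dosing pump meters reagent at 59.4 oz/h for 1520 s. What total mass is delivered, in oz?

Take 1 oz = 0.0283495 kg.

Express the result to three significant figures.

59.4 oz/h → 4.67767×10⁻⁴ kg/s
m = ṁ × t = 4.67767×10⁻⁴ × 1520 = 0.711006 kg
In oz: 0.711006 / 0.0283495 = 25.08 oz

25.1 oz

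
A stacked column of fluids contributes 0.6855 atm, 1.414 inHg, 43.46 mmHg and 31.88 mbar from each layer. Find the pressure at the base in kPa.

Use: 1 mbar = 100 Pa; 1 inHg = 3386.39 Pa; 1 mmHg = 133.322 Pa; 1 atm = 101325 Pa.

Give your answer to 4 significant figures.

0.6855 atm × 101325 = 69458.3 Pa
1.414 inHg × 3386.39 = 4788.36 Pa
43.46 mmHg × 133.322 = 5794.17 Pa
31.88 mbar × 100 = 3188 Pa
Sum: 69458.3 + 4788.36 + 5794.17 + 3188 = 83228.8 Pa
In kPa: 83228.8 / 1000 = 83.2288 kPa

83.23 kPa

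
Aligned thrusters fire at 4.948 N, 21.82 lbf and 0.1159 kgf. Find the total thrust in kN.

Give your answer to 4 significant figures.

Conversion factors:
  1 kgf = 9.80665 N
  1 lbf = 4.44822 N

0.1031 kN

4.948 N (already N)
21.82 lbf × 4.44822 = 97.0602 N
0.1159 kgf × 9.80665 = 1.13659 N
Combined: 4.948 + 97.0602 + 1.13659 = 103.145 N
In kN: 103.145 / 1000 = 0.103145 kN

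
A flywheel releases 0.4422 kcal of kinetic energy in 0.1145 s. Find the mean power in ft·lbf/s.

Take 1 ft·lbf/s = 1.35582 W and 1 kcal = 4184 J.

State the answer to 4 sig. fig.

0.4422 kcal × 4184 → 1850.16 J
P = E / t = 1850.16 J / 0.1145 s = 16158.6 W
16158.6 W ÷ (1.35582 W/ft·lbf/s) = 11918 ft·lbf/s

1.192×10⁴ ft·lbf/s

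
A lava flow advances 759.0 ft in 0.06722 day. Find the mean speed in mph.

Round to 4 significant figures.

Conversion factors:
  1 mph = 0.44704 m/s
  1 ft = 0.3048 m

0.08910 mph

759.0 ft × 0.3048 → 231.343 m
0.06722 day × 86400 → 5807.81 s
v = d / t = 231.343 m / 5807.81 s = 0.0398331 m/s
0.0398331 m/s ÷ (0.44704 m/s/mph) = 0.0891041 mph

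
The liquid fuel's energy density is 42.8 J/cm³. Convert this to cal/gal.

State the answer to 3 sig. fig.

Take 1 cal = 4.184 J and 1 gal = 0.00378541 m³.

42.8 J/cm³ ÷ 10⁻⁶ m³/cm³ = 4.28×10⁷ J/m³
4.28×10⁷ J/m³ ÷ 4.184 J/cal × 0.00378541 m³/gal = 38722.6 cal/gal

3.87×10⁴ cal/gal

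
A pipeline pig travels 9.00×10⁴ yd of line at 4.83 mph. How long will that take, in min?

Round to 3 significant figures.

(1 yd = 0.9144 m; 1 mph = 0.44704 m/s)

9.00×10⁴ yd × 0.9144 → 82296 m
4.83 mph × 0.44704 → 2.1592 m/s
t = d / v = 82296 m / 2.1592 m/s = 38114.1 s
38114.1 s ÷ (60 s/min) = 635.235 min

635 min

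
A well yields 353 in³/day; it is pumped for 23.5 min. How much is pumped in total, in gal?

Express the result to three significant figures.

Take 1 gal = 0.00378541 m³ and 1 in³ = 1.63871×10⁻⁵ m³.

353 in³/day → 6.69519×10⁻⁸ m³/s
23.5 min → 1410 s
V = Q × t = 6.69519×10⁻⁸ × 1410 = 9.44022×10⁻⁵ m³
In gal: 9.44022×10⁻⁵ / 0.00378541 = 0.0249384 gal

0.0249 gal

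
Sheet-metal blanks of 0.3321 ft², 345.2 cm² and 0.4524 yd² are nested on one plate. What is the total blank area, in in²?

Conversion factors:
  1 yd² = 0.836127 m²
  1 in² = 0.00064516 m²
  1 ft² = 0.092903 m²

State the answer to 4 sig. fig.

687.6 in²

0.3321 ft² × 0.092903 = 0.0308531 m²
345.2 cm² × 0.0001 = 0.03452 m²
0.4524 yd² × 0.836127 = 0.378264 m²
Sum: 0.0308531 + 0.03452 + 0.378264 = 0.443637 m²
In in²: 0.443637 / 0.00064516 = 687.639 in²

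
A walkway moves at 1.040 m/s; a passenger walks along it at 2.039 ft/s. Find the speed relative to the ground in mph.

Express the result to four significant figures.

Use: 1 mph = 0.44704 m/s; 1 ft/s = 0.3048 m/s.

3.717 mph

1.040 m/s (already m/s)
2.039 ft/s × 0.3048 = 0.621487 m/s
Sum: 1.04 + 0.621487 = 1.66149 m/s
In mph: 1.66149 / 0.44704 = 3.71665 mph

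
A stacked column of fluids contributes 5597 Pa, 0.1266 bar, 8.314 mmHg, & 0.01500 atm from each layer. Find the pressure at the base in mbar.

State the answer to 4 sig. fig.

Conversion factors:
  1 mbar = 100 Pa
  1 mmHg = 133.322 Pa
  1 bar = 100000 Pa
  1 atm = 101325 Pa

208.9 mbar

5597 Pa (already Pa)
0.1266 bar × 100000 → 12660 Pa
8.314 mmHg × 133.322 → 1108.44 Pa
0.01500 atm × 101325 → 1519.88 Pa
Combined: 5597 + 12660 + 1108.44 + 1519.88 = 20885.3 Pa
In mbar: 20885.3 / 100 = 208.853 mbar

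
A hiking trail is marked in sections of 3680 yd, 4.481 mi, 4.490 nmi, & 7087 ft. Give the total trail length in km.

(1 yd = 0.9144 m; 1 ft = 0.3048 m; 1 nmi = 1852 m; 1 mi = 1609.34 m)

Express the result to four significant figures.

21.05 km

3680 yd × 0.9144 = 3364.99 m
4.481 mi × 1609.34 = 7211.45 m
4.490 nmi × 1852 = 8315.48 m
7087 ft × 0.3048 = 2160.12 m
Sum: 3364.99 + 7211.45 + 8315.48 + 2160.12 = 21052 m
In km: 21052 / 1000 = 21.052 km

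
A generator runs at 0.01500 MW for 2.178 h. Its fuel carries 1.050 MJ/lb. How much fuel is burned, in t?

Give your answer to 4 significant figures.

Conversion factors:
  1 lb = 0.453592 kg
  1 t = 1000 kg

0.05081 t

0.01500 MW → 15000 W
2.178 h → 7840.8 s
E = P × t = 15000 × 7840.8 = 1.17612×10⁸ J
1.050 MJ/lb → 2.31486×10⁶ J/kg
m = E / e_s = 1.17612×10⁸ / 2.31486×10⁶ = 50.8074 kg
In t: 50.8074 / 1000 = 0.0508074 t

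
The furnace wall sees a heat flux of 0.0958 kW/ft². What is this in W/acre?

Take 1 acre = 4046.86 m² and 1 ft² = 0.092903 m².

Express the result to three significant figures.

4.17×10⁶ W/acre

0.0958 kW/ft² × 1000 W/kW ÷ 0.092903 m²/ft² = 1031.18 W/m²
1031.18 W/m² × 4046.86 m²/acre = 4.17304×10⁶ W/acre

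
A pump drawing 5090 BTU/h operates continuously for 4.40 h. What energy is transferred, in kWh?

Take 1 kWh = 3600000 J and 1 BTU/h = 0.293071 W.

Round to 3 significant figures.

6.56 kWh

5090 BTU/h × 0.293071 = 1491.73 W
4.40 h × 3600 = 15840 s
E = P × t = 1491.73 W × 15840 s = 2.3629×10⁷ J
2.3629×10⁷ J ÷ (3600000 J/kWh) = 6.56361 kWh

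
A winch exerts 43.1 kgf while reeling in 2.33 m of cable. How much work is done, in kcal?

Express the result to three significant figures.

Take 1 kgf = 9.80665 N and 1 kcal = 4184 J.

43.1 kgf × 9.80665 → 422.667 N
W = F × d = 422.667 N × 2.33 m = 984.814 J
984.814 J ÷ (4184 J/kcal) = 0.235376 kcal

0.235 kcal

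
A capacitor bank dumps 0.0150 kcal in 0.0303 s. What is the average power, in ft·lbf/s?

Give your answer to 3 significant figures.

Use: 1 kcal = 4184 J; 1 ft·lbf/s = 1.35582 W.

1530 ft·lbf/s

0.0150 kcal × 4184 = 62.76 J
P = E / t = 62.76 J / 0.0303 s = 2071.29 W
2071.29 W ÷ (1.35582 W/ft·lbf/s) = 1527.7 ft·lbf/s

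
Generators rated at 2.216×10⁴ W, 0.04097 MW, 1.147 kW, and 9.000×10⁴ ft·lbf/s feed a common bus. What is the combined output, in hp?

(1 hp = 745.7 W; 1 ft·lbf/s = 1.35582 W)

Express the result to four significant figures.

249.8 hp

2.216×10⁴ W (already W)
0.04097 MW × 1000000 = 40970 W
1.147 kW × 1000 = 1147 W
9.000×10⁴ ft·lbf/s × 1.35582 = 122024 W
Combined: 22160 + 40970 + 1147 + 122024 = 186301 W
In hp: 186301 / 745.7 = 249.834 hp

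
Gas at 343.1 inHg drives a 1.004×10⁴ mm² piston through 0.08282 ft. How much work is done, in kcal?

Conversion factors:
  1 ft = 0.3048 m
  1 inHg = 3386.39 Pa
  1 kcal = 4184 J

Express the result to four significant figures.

343.1 inHg → 1.16187×10⁶ Pa
1.004×10⁴ mm² → 0.01004 m²
F = P × A = 1.16187×10⁶ × 0.01004 = 11665.2 N
0.08282 ft → 0.0252435 m
W = F × d = 11665.2 × 0.0252435 = 294.47 J
In kcal: 294.47 / 4184 = 0.07038 kcal

0.07038 kcal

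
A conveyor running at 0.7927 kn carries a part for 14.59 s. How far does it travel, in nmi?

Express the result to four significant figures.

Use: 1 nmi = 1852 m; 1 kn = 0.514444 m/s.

0.003213 nmi

0.7927 kn × 0.514444 → 0.4078 m/s
d = v × t = 0.4078 m/s × 14.59 s = 5.9498 m
5.9498 m ÷ (1852 m/nmi) = 0.00321263 nmi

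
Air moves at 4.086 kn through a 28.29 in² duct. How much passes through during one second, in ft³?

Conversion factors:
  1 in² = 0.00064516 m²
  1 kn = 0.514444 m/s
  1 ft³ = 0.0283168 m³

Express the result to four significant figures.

1.355 ft³

4.086 kn × 0.514444 → 2.10202 m/s
28.29 in² × 0.00064516 → 0.0182516 m²
V = v × A × t = 2.10202 m/s × 0.0182516 m² × 1 s = 0.0383652 m³
0.0383652 m³ ÷ (0.0283168 m³/ft³) = 1.35486 ft³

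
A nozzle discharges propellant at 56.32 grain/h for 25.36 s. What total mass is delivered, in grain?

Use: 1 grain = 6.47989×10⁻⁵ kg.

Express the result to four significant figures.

0.3967 grain

56.32 grain/h → 1.01374×10⁻⁶ kg/s
m = ṁ × t = 1.01374×10⁻⁶ × 25.36 = 2.57084×10⁻⁵ kg
In grain: 2.57084×10⁻⁵ / 6.47989×10⁻⁵ = 0.396741 grain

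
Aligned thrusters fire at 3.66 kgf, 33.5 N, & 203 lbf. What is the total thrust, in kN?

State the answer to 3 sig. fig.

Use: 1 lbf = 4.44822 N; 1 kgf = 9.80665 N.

0.972 kN

3.66 kgf × 9.80665 → 35.8923 N
33.5 N (already N)
203 lbf × 4.44822 → 902.989 N
Sum: 35.8923 + 33.5 + 902.989 = 972.381 N
In kN: 972.381 / 1000 = 0.972381 kN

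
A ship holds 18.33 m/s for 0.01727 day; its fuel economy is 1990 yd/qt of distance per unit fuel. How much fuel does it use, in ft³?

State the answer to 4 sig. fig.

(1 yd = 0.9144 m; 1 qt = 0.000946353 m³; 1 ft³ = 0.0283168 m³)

0.01727 day → 1492.13 s
d = v × t = 18.33 × 1492.13 = 27350.7 m
1990 yd/qt → 1.92281×10⁶ m/m³
V = d / (distance per unit fuel) = 27350.7 / 1.92281×10⁶ = 0.0142243 m³
In ft³: 0.0142243 / 0.0283168 = 0.502327 ft³

0.5023 ft³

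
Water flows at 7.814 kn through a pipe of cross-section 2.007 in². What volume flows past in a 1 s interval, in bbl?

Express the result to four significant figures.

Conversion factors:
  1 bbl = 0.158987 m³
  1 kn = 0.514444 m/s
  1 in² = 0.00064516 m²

7.814 kn × 0.514444 = 4.01987 m/s
2.007 in² × 0.00064516 = 0.00129484 m²
V = v × A × t = 4.01987 m/s × 0.00129484 m² × 1 s = 0.00520509 m³
0.00520509 m³ ÷ (0.158987 m³/bbl) = 0.0327391 bbl

0.03274 bbl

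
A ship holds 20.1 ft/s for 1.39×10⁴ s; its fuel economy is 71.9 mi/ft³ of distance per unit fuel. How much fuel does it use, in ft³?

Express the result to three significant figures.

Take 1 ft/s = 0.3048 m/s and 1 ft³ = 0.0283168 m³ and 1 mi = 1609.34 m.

20.1 ft/s → 6.12648 m/s
d = v × t = 6.12648 × 13900 = 85158.1 m
71.9 mi/ft³ → 4.08632×10⁶ m/m³
V = d / (distance per unit fuel) = 85158.1 / 4.08632×10⁶ = 0.0208398 m³
In ft³: 0.0208398 / 0.0283168 = 0.735952 ft³

0.736 ft³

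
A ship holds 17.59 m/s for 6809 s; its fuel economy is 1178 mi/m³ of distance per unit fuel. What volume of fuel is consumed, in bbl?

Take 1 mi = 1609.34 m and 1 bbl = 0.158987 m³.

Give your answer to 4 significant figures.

0.3974 bbl

d = v × t = 17.59 × 6809 = 119770 m
1178 mi/m³ → 1.8958×10⁶ m/m³
V = d / (distance per unit fuel) = 119770 / 1.8958×10⁶ = 0.0631765 m³
In bbl: 0.0631765 / 0.158987 = 0.397369 bbl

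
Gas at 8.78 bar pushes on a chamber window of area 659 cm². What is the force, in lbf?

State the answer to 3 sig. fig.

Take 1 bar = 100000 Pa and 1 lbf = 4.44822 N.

8.78 bar × 100000 = 878000 Pa
659 cm² × 0.0001 = 0.0659 m²
F = P × A = 878000 Pa × 0.0659 m² = 57860.2 N
57860.2 N ÷ (4.44822 N/lbf) = 13007.5 lbf

1.30×10⁴ lbf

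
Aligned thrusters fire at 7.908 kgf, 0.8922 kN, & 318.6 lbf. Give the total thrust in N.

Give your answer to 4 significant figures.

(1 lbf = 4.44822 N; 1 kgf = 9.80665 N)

2387 N

7.908 kgf × 9.80665 = 77.551 N
0.8922 kN × 1000 = 892.2 N
318.6 lbf × 4.44822 = 1417.2 N
Total: 77.551 + 892.2 + 1417.2 = 2386.95 N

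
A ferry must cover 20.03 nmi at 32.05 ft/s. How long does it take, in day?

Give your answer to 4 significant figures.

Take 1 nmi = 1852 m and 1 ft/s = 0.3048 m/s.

20.03 nmi × 1852 = 37095.6 m
32.05 ft/s × 0.3048 = 9.76884 m/s
t = d / v = 37095.6 m / 9.76884 m/s = 3797.34 s
3797.34 s ÷ (86400 s/day) = 0.0439507 day

0.04395 day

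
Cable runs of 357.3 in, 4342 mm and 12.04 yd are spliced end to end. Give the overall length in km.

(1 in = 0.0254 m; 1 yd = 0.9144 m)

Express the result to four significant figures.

0.02443 km

357.3 in × 0.0254 = 9.07542 m
4342 mm × 0.001 = 4.342 m
12.04 yd × 0.9144 = 11.0094 m
Sum: 9.07542 + 4.342 + 11.0094 = 24.4268 m
In km: 24.4268 / 1000 = 0.0244268 km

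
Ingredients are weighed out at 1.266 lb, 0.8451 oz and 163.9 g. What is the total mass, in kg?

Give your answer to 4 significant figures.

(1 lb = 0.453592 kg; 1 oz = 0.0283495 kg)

1.266 lb × 0.453592 → 0.574247 kg
0.8451 oz × 0.0283495 → 0.0239582 kg
163.9 g × 0.001 → 0.1639 kg
Total: 0.574247 + 0.0239582 + 0.1639 = 0.762105 kg

0.7621 kg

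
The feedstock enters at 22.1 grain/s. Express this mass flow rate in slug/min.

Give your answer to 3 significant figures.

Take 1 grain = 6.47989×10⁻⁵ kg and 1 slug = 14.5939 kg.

0.00589 slug/min

22.1 grain/s × 6.47989×10⁻⁵ kg/grain = 0.00143206 kg/s
0.00143206 kg/s ÷ 14.5939 kg/slug × 60 s/min = 0.00588764 slug/min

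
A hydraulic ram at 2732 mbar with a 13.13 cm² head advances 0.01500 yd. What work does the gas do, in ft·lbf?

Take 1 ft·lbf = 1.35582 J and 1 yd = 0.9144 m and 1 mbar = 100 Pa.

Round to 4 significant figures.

3.629 ft·lbf

2732 mbar → 273200 Pa
13.13 cm² → 0.001313 m²
F = P × A = 273200 × 0.001313 = 358.712 N
0.01500 yd → 0.013716 m
W = F × d = 358.712 × 0.013716 = 4.92009 J
In ft·lbf: 4.92009 / 1.35582 = 3.62887 ft·lbf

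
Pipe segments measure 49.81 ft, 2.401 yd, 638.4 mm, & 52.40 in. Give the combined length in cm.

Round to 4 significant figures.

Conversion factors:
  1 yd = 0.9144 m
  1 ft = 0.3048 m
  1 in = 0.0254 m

49.81 ft × 0.3048 = 15.1821 m
2.401 yd × 0.9144 = 2.19547 m
638.4 mm × 0.001 = 0.6384 m
52.40 in × 0.0254 = 1.33096 m
Total: 15.1821 + 2.19547 + 0.6384 + 1.33096 = 19.3469 m
In cm: 19.3469 / 0.01 = 1934.69 cm

1935 cm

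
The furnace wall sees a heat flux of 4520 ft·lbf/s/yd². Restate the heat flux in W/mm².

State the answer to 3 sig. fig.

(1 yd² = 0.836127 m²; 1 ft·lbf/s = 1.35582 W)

0.00733 W/mm²

4520 ft·lbf/s/yd² × 1.35582 W/ft·lbf/s ÷ 0.836127 m²/yd² = 7329.4 W/m²
7329.4 W/m² × 10⁻⁶ m²/mm² = 0.0073294 W/mm²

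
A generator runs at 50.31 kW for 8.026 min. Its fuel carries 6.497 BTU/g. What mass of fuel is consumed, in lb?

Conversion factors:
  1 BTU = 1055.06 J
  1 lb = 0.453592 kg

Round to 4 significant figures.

50.31 kW → 50310 W
8.026 min → 481.56 s
E = P × t = 50310 × 481.56 = 2.42273×10⁷ J
6.497 BTU/g → 6.85472×10⁶ J/kg
m = E / e_s = 2.42273×10⁷ / 6.85472×10⁶ = 3.5344 kg
In lb: 3.5344 / 0.453592 = 7.79202 lb

7.792 lb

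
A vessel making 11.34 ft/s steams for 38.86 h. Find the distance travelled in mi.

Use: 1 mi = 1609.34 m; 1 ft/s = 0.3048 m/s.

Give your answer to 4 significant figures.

11.34 ft/s × 0.3048 = 3.45643 m/s
38.86 h × 3600 = 139896 s
d = v × t = 3.45643 m/s × 139896 s = 483541 m
483541 m ÷ (1609.34 m/mi) = 300.459 mi

300.5 mi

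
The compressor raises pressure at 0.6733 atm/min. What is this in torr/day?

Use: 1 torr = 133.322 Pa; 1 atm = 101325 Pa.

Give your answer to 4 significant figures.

0.6733 atm/min × 101325 Pa/atm ÷ 60 s/min = 1137.04 Pa/s
1137.04 Pa/s ÷ 133.322 Pa/torr × 86400 s/day = 736865 torr/day

7.369×10⁵ torr/day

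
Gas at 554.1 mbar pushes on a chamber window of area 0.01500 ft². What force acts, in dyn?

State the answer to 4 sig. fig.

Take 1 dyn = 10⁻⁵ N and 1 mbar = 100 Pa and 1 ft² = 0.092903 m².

554.1 mbar × 100 = 55410 Pa
0.01500 ft² × 0.092903 = 0.00139354 m²
F = P × A = 55410 Pa × 0.00139354 m² = 77.2161 N
77.2161 N ÷ (10⁻⁵ N/dyn) = 7.72161×10⁶ dyn

7.722×10⁶ dyn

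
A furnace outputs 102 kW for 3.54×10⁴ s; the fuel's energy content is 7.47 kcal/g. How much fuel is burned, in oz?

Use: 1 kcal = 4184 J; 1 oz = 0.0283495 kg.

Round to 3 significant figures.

4080 oz

102 kW → 102000 W
E = P × t = 102000 × 35400 = 3.6108×10⁹ J
7.47 kcal/g → 3.12545×10⁷ J/kg
m = E / e_s = 3.6108×10⁹ / 3.12545×10⁷ = 115.529 kg
In oz: 115.529 / 0.0283495 = 4075.17 oz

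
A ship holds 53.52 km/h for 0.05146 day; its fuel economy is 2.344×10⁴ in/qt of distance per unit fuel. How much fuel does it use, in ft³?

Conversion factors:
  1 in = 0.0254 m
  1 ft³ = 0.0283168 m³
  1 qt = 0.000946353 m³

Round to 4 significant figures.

53.52 km/h → 14.8667 m/s
0.05146 day → 4446.14 s
d = v × t = 14.8667 × 4446.14 = 66099.4 m
2.344×10⁴ in/qt → 629127 m/m³
V = d / (distance per unit fuel) = 66099.4 / 629127 = 0.105065 m³
In ft³: 0.105065 / 0.0283168 = 3.71034 ft³

3.710 ft³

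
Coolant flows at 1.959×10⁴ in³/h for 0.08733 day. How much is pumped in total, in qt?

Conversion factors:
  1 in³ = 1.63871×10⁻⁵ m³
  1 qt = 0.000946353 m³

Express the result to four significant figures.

1.959×10⁴ in³/h → 8.91731×10⁻⁵ m³/s
0.08733 day → 7545.31 s
V = Q × t = 8.91731×10⁻⁵ × 7545.31 = 0.672839 m³
In qt: 0.672839 / 0.000946353 = 710.981 qt

711.0 qt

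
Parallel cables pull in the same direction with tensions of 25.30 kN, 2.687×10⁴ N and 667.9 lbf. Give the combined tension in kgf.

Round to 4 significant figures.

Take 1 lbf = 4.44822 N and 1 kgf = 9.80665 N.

25.30 kN × 1000 → 25300 N
2.687×10⁴ N (already N)
667.9 lbf × 4.44822 → 2970.97 N
Sum: 25300 + 26870 + 2970.97 = 55141 N
In kgf: 55141 / 9.80665 = 5622.82 kgf

5623 kgf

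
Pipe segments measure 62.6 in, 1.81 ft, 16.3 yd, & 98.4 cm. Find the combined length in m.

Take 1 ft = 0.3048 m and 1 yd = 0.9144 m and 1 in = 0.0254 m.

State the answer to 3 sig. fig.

18.0 m

62.6 in × 0.0254 = 1.59004 m
1.81 ft × 0.3048 = 0.551688 m
16.3 yd × 0.9144 = 14.9047 m
98.4 cm × 0.01 = 0.984 m
Combined: 1.59004 + 0.551688 + 14.9047 + 0.984 = 18.0304 m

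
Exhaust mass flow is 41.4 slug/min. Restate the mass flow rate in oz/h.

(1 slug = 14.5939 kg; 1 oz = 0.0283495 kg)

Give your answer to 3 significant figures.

41.4 slug/min × 14.5939 kg/slug ÷ 60 s/min = 10.0698 kg/s
10.0698 kg/s ÷ 0.0283495 kg/oz × 3600 s/h = 1.27873×10⁶ oz/h

1.28×10⁶ oz/h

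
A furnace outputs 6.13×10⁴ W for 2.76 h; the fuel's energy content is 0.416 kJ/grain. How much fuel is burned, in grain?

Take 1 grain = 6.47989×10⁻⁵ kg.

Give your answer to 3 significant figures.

2.76 h → 9936 s
E = P × t = 61300 × 9936 = 6.09077×10⁸ J
0.416 kJ/grain → 6.41986×10⁶ J/kg
m = E / e_s = 6.09077×10⁸ / 6.41986×10⁶ = 94.8739 kg
In grain: 94.8739 / 6.47989×10⁻⁵ = 1.46413×10⁶ grain

1.46×10⁶ grain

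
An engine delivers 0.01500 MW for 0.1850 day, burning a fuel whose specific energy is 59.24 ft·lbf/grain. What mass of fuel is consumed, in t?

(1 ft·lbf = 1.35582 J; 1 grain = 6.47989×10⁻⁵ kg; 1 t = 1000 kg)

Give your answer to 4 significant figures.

0.01500 MW → 15000 W
0.1850 day → 15984 s
E = P × t = 15000 × 15984 = 2.3976×10⁸ J
59.24 ft·lbf/grain → 1.23951×10⁶ J/kg
m = E / e_s = 2.3976×10⁸ / 1.23951×10⁶ = 193.431 kg
In t: 193.431 / 1000 = 0.193431 t

0.1934 t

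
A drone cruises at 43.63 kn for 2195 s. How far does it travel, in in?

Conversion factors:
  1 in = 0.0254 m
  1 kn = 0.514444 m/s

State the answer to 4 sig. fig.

1.940×10⁶ in

43.63 kn × 0.514444 → 22.4452 m/s
d = v × t = 22.4452 m/s × 2195 s = 49267.2 m
49267.2 m ÷ (0.0254 m/in) = 1.93965×10⁶ in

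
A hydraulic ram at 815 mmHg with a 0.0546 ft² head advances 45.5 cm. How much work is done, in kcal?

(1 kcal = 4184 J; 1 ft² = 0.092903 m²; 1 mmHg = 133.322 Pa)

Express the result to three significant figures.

815 mmHg → 108657 Pa
0.0546 ft² → 0.0050725 m²
F = P × A = 108657 × 0.0050725 = 551.163 N
45.5 cm → 0.455 m
W = F × d = 551.163 × 0.455 = 250.779 J
In kcal: 250.779 / 4184 = 0.0599376 kcal

0.0599 kcal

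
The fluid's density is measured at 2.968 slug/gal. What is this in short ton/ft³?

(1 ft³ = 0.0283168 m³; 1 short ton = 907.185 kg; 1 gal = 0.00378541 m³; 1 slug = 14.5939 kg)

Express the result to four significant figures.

0.3572 short ton/ft³

2.968 slug/gal × 14.5939 kg/slug ÷ 0.00378541 m³/gal = 11442.5 kg/m³
11442.5 kg/m³ ÷ 907.185 kg/short ton × 0.0283168 m³/ft³ = 0.357165 short ton/ft³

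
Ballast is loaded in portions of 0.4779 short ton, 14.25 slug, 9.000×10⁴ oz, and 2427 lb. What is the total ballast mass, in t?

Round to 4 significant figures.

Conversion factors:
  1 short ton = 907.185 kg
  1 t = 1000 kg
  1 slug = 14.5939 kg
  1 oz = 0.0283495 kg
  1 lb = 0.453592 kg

4.294 t

0.4779 short ton × 907.185 → 433.544 kg
14.25 slug × 14.5939 → 207.963 kg
9.000×10⁴ oz × 0.0283495 → 2551.46 kg
2427 lb × 0.453592 → 1100.87 kg
Sum: 433.544 + 207.963 + 2551.46 + 1100.87 = 4293.84 kg
In t: 4293.84 / 1000 = 4.29384 t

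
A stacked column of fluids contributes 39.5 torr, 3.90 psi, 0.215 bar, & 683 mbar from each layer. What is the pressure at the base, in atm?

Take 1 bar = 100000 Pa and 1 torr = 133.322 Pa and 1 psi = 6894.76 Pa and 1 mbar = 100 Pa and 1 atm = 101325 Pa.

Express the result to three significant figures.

1.20 atm

39.5 torr × 133.322 = 5266.22 Pa
3.90 psi × 6894.76 = 26889.6 Pa
0.215 bar × 100000 = 21500 Pa
683 mbar × 100 = 68300 Pa
Combined: 5266.22 + 26889.6 + 21500 + 68300 = 121956 Pa
In atm: 121956 / 101325 = 1.20361 atm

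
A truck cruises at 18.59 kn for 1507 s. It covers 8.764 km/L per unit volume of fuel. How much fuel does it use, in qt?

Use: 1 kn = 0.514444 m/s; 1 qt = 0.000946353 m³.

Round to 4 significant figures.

1.738 qt

18.59 kn → 9.56351 m/s
d = v × t = 9.56351 × 1507 = 14412.2 m
8.764 km/L → 8.764×10⁶ m/m³
V = d / (distance per unit fuel) = 14412.2 / 8.764×10⁶ = 0.00164448 m³
In qt: 0.00164448 / 0.000946353 = 1.7377 qt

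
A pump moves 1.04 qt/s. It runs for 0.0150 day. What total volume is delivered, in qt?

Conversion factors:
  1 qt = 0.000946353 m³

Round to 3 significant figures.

1.04 qt/s → 9.84207×10⁻⁴ m³/s
0.0150 day → 1296 s
V = Q × t = 9.84207×10⁻⁴ × 1296 = 1.27553 m³
In qt: 1.27553 / 0.000946353 = 1347.84 qt

1350 qt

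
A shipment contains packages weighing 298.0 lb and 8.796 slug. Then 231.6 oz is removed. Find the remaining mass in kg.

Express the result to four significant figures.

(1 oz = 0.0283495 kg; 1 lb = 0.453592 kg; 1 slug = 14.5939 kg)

298.0 lb × 0.453592 = 135.17 kg
8.796 slug × 14.5939 = 128.368 kg
231.6 oz × 0.0283495 = 6.56574 kg
Result: 135.17 + 128.368 − 6.56574 = 256.972 kg

257.0 kg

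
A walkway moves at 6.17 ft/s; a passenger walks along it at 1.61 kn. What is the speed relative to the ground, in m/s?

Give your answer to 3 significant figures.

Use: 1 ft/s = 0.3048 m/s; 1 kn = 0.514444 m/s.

6.17 ft/s × 0.3048 → 1.88062 m/s
1.61 kn × 0.514444 → 0.828255 m/s
Combined: 1.88062 + 0.828255 = 2.70888 m/s

2.71 m/s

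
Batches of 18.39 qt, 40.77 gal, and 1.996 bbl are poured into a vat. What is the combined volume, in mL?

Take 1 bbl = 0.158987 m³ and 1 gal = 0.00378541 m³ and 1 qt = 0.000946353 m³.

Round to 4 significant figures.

4.891×10⁵ mL

18.39 qt × 0.000946353 = 0.0174034 m³
40.77 gal × 0.00378541 = 0.154331 m³
1.996 bbl × 0.158987 = 0.317338 m³
Combined: 0.0174034 + 0.154331 + 0.317338 = 0.489072 m³
In mL: 0.489072 / 10⁻⁶ = 489072 mL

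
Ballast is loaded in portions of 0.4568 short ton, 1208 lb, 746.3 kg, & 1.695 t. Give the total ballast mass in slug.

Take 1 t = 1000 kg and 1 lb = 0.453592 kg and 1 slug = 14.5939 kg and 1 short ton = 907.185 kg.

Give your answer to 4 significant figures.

0.4568 short ton × 907.185 = 414.402 kg
1208 lb × 0.453592 = 547.939 kg
746.3 kg (already kg)
1.695 t × 1000 = 1695 kg
Sum: 414.402 + 547.939 + 746.3 + 1695 = 3403.64 kg
In slug: 3403.64 / 14.5939 = 233.223 slug

233.2 slug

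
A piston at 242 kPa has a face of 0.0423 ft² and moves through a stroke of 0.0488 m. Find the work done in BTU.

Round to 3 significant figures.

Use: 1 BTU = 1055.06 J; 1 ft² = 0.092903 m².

242 kPa → 242000 Pa
0.0423 ft² → 0.0039298 m²
F = P × A = 242000 × 0.0039298 = 951.012 N
W = F × d = 951.012 × 0.0488 = 46.4094 J
In BTU: 46.4094 / 1055.06 = 0.0439875 BTU

0.0440 BTU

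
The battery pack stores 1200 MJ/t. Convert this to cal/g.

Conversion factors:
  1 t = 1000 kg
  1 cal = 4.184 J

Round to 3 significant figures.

287 cal/g

1200 MJ/t × 1000000 J/MJ ÷ 1000 kg/t = 1.2×10⁶ J/kg
1.2×10⁶ J/kg ÷ 4.184 J/cal × 0.001 kg/g = 286.807 cal/g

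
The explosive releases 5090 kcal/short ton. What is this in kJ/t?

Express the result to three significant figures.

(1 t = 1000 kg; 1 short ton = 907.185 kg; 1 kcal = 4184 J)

5090 kcal/short ton × 4184 J/kcal ÷ 907.185 kg/short ton = 23475.4 J/kg
23475.4 J/kg ÷ 1000 J/kJ × 1000 kg/t = 23475.4 kJ/t

2.35×10⁴ kJ/t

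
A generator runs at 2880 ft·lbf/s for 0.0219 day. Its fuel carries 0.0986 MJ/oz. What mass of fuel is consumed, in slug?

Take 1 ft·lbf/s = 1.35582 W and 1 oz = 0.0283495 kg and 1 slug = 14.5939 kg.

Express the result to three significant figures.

2880 ft·lbf/s → 3904.76 W
0.0219 day → 1892.16 s
E = P × t = 3904.76 × 1892.16 = 7.38843×10⁶ J
0.0986 MJ/oz → 3.47802×10⁶ J/kg
m = E / e_s = 7.38843×10⁶ / 3.47802×10⁶ = 2.12432 kg
In slug: 2.12432 / 14.5939 = 0.145562 slug

0.146 slug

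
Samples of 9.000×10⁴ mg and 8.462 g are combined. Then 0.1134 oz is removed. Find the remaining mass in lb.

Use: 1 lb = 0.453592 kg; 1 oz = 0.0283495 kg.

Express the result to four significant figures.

9.000×10⁴ mg × 10⁻⁶ → 0.09 kg
8.462 g × 0.001 → 0.008462 kg
0.1134 oz × 0.0283495 → 0.00321483 kg
Net: 0.09 + 0.008462 − 0.00321483 = 0.0952472 kg
In lb: 0.0952472 / 0.453592 = 0.209984 lb

0.2100 lb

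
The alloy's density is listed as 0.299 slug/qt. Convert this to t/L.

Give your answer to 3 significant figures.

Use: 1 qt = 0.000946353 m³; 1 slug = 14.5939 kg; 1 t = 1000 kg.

0.00461 t/L

0.299 slug/qt × 14.5939 kg/slug ÷ 0.000946353 m³/qt = 4610.94 kg/m³
4610.94 kg/m³ ÷ 1000 kg/t × 0.001 m³/L = 0.00461094 t/L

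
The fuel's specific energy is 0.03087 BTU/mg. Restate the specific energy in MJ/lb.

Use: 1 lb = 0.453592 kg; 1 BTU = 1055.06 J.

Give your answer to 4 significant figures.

0.03087 BTU/mg × 1055.06 J/BTU ÷ 10⁻⁶ kg/mg = 3.25697×10⁷ J/kg
3.25697×10⁷ J/kg ÷ 1000000 J/MJ × 0.453592 kg/lb = 14.7734 MJ/lb

14.77 MJ/lb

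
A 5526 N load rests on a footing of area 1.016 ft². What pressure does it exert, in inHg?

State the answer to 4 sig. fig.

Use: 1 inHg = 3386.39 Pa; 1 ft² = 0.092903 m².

17.29 inHg

1.016 ft² × 0.092903 = 0.0943894 m²
P = F / A = 5526 N / 0.0943894 m² = 58544.7 Pa
58544.7 Pa ÷ (3386.39 Pa/inHg) = 17.2882 inHg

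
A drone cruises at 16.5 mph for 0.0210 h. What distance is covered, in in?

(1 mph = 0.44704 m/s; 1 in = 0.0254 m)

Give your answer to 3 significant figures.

16.5 mph × 0.44704 → 7.37616 m/s
0.0210 h × 3600 → 75.6 s
d = v × t = 7.37616 m/s × 75.6 s = 557.638 m
557.638 m ÷ (0.0254 m/in) = 21954.3 in

2.20×10⁴ in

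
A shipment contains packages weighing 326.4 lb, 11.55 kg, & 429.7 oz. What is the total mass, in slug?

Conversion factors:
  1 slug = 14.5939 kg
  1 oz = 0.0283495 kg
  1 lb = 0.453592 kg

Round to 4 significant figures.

326.4 lb × 0.453592 = 148.052 kg
11.55 kg (already kg)
429.7 oz × 0.0283495 = 12.1818 kg
Total: 148.052 + 11.55 + 12.1818 = 171.784 kg
In slug: 171.784 / 14.5939 = 11.7709 slug

11.77 slug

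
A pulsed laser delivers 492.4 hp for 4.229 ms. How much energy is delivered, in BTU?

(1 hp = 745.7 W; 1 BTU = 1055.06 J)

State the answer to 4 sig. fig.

492.4 hp × 745.7 = 367183 W
4.229 ms × 0.001 = 0.004229 s
E = P × t = 367183 W × 0.004229 s = 1552.82 J
1552.82 J ÷ (1055.06 J/BTU) = 1.47178 BTU

1.472 BTU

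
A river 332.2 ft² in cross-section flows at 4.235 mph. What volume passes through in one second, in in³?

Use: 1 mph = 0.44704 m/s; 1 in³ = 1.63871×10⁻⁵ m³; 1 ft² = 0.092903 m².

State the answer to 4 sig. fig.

3.566×10⁶ in³

4.235 mph × 0.44704 = 1.89321 m/s
332.2 ft² × 0.092903 = 30.8624 m²
V = v × A × t = 1.89321 m/s × 30.8624 m² × 1 s = 58.429 m³
58.429 m³ ÷ (1.63871×10⁻⁵ m³/in³) = 3.56555×10⁶ in³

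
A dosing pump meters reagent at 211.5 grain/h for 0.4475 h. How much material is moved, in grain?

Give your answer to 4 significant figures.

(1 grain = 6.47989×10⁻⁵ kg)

211.5 grain/h → 3.80694×10⁻⁶ kg/s
0.4475 h → 1611 s
m = ṁ × t = 3.80694×10⁻⁶ × 1611 = 0.00613298 kg
In grain: 0.00613298 / 6.47989×10⁻⁵ = 94.6464 grain

94.65 grain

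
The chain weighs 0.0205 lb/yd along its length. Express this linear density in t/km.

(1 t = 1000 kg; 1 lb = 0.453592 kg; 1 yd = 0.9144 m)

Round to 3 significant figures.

0.0205 lb/yd × 0.453592 kg/lb ÷ 0.9144 m/yd = 0.0101691 kg/m
0.0101691 kg/m ÷ 1000 kg/t × 1000 m/km = 0.0101691 t/km

0.0102 t/km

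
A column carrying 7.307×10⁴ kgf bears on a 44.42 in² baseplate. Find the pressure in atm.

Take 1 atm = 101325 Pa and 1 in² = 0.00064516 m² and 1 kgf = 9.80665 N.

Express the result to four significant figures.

246.8 atm

7.307×10⁴ kgf × 9.80665 → 716572 N
44.42 in² × 0.00064516 → 0.028658 m²
P = F / A = 716572 N / 0.028658 m² = 2.50043×10⁷ Pa
2.50043×10⁷ Pa ÷ (101325 Pa/atm) = 246.773 atm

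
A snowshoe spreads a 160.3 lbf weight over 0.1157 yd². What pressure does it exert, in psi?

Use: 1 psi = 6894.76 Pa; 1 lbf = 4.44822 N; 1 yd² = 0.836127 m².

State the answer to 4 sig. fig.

1.069 psi

160.3 lbf × 4.44822 = 713.05 N
0.1157 yd² × 0.836127 = 0.0967399 m²
P = F / A = 713.05 N / 0.0967399 m² = 7370.8 Pa
7370.8 Pa ÷ (6894.76 Pa/psi) = 1.06904 psi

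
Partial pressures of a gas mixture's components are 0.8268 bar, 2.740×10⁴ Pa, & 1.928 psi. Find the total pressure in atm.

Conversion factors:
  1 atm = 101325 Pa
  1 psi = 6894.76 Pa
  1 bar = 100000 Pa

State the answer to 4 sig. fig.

1.218 atm

0.8268 bar × 100000 → 82680 Pa
2.740×10⁴ Pa (already Pa)
1.928 psi × 6894.76 → 13293.1 Pa
Total: 82680 + 27400 + 13293.1 = 123373 Pa
In atm: 123373 / 101325 = 1.2176 atm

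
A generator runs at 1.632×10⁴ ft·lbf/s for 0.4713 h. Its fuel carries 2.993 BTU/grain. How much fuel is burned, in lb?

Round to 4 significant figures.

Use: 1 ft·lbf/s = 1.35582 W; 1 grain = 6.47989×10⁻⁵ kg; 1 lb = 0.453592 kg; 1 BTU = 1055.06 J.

1.698 lb

1.632×10⁴ ft·lbf/s → 22127 W
0.4713 h → 1696.68 s
E = P × t = 22127 × 1696.68 = 3.75424×10⁷ J
2.993 BTU/grain → 4.87322×10⁷ J/kg
m = E / e_s = 3.75424×10⁷ / 4.87322×10⁷ = 0.770382 kg
In lb: 0.770382 / 0.453592 = 1.6984 lb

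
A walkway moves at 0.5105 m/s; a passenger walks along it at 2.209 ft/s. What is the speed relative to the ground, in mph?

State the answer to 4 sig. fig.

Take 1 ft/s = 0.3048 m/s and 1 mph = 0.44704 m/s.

2.648 mph

0.5105 m/s (already m/s)
2.209 ft/s × 0.3048 = 0.673303 m/s
Sum: 0.5105 + 0.673303 = 1.1838 m/s
In mph: 1.1838 / 0.44704 = 2.64809 mph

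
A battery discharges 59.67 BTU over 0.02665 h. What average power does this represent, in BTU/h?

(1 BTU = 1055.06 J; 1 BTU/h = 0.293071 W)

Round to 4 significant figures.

59.67 BTU × 1055.06 → 62955.4 J
0.02665 h × 3600 → 95.94 s
P = E / t = 62955.4 J / 95.94 s = 656.196 W
656.196 W ÷ (0.293071 W/BTU/h) = 2239.03 BTU/h

2239 BTU/h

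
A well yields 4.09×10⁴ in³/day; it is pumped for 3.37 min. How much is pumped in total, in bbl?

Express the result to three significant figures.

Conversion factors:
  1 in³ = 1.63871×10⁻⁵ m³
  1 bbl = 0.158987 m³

4.09×10⁴ in³/day → 7.75732×10⁻⁶ m³/s
3.37 min → 202.2 s
V = Q × t = 7.75732×10⁻⁶ × 202.2 = 0.00156853 m³
In bbl: 0.00156853 / 0.158987 = 0.00986578 bbl

0.00987 bbl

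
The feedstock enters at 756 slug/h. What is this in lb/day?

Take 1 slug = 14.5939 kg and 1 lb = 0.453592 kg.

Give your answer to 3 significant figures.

756 slug/h × 14.5939 kg/slug ÷ 3600 s/h = 3.06472 kg/s
3.06472 kg/s ÷ 0.453592 kg/lb × 86400 s/day = 583766 lb/day

5.84×10⁵ lb/day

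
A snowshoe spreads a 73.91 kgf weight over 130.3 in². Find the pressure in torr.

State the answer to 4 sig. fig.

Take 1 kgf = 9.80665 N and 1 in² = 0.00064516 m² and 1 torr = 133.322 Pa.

73.91 kgf × 9.80665 → 724.81 N
130.3 in² × 0.00064516 → 0.0840643 m²
P = F / A = 724.81 N / 0.0840643 m² = 8622.09 Pa
8622.09 Pa ÷ (133.322 Pa/torr) = 64.6712 torr

64.67 torr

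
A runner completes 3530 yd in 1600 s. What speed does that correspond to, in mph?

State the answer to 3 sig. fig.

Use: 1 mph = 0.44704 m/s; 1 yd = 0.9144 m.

4.51 mph

3530 yd × 0.9144 → 3227.83 m
v = d / t = 3227.83 m / 1600 s = 2.01739 m/s
2.01739 m/s ÷ (0.44704 m/s/mph) = 4.51277 mph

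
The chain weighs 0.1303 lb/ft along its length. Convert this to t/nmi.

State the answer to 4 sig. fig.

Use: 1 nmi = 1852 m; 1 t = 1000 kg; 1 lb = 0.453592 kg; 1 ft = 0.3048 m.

0.3591 t/nmi

0.1303 lb/ft × 0.453592 kg/lb ÷ 0.3048 m/ft = 0.193908 kg/m
0.193908 kg/m ÷ 1000 kg/t × 1852 m/nmi = 0.359118 t/nmi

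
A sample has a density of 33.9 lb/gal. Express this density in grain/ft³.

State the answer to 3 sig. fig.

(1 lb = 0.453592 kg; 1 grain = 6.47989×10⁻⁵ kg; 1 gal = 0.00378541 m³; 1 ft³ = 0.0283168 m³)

33.9 lb/gal × 0.453592 kg/lb ÷ 0.00378541 m³/gal = 4062.11 kg/m³
4062.11 kg/m³ ÷ 6.47989×10⁻⁵ kg/grain × 0.0283168 m³/ft³ = 1.77512×10⁶ grain/ft³

1.78×10⁶ grain/ft³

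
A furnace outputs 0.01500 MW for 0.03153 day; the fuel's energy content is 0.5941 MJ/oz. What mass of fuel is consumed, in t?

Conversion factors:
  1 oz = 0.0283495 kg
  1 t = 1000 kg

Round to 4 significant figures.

0.01500 MW → 15000 W
0.03153 day → 2724.19 s
E = P × t = 15000 × 2724.19 = 4.08628×10⁷ J
0.5941 MJ/oz → 2.09563×10⁷ J/kg
m = E / e_s = 4.08628×10⁷ / 2.09563×10⁷ = 1.94991 kg
In t: 1.94991 / 1000 = 0.00194991 t

0.001950 t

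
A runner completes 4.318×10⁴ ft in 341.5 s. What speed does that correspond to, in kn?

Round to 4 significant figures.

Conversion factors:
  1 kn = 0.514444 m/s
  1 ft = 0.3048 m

74.92 kn

4.318×10⁴ ft × 0.3048 → 13161.3 m
v = d / t = 13161.3 m / 341.5 s = 38.5397 m/s
38.5397 m/s ÷ (0.514444 m/s/kn) = 74.9152 kn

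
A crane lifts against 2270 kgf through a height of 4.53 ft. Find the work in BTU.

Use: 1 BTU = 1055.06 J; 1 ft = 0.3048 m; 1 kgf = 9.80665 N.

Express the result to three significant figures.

2270 kgf × 9.80665 → 22261.1 N
4.53 ft × 0.3048 → 1.38074 m
W = F × d = 22261.1 N × 1.38074 m = 30736.8 J
30736.8 J ÷ (1055.06 J/BTU) = 29.1328 BTU

29.1 BTU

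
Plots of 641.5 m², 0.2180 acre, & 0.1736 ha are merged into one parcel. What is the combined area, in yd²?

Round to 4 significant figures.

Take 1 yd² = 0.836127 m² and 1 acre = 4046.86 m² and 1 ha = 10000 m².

641.5 m² (already m²)
0.2180 acre × 4046.86 = 882.215 m²
0.1736 ha × 10000 = 1736 m²
Combined: 641.5 + 882.215 + 1736 = 3259.72 m²
In yd²: 3259.72 / 0.836127 = 3898.59 yd²

3899 yd²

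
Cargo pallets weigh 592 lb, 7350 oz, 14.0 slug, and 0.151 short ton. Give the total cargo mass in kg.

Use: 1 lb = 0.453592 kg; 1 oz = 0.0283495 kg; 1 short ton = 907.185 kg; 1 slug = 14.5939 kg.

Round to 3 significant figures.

818 kg

592 lb × 0.453592 = 268.526 kg
7350 oz × 0.0283495 = 208.369 kg
14.0 slug × 14.5939 = 204.315 kg
0.151 short ton × 907.185 = 136.985 kg
Total: 268.526 + 208.369 + 204.315 + 136.985 = 818.195 kg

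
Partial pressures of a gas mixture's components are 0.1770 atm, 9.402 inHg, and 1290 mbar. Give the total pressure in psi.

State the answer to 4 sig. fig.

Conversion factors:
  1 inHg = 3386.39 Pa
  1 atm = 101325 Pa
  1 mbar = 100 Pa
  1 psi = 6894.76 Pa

0.1770 atm × 101325 = 17934.5 Pa
9.402 inHg × 3386.39 = 31838.8 Pa
1290 mbar × 100 = 129000 Pa
Sum: 17934.5 + 31838.8 + 129000 = 178773 Pa
In psi: 178773 / 6894.76 = 25.9288 psi

25.93 psi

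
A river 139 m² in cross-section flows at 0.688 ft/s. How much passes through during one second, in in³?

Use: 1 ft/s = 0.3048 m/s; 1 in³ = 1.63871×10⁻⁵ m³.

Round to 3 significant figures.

0.688 ft/s × 0.3048 = 0.209702 m/s
V = v × A × t = 0.209702 m/s × 139 m² × 1 s = 29.1486 m³
29.1486 m³ ÷ (1.63871×10⁻⁵ m³/in³) = 1.77875×10⁶ in³

1.78×10⁶ in³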